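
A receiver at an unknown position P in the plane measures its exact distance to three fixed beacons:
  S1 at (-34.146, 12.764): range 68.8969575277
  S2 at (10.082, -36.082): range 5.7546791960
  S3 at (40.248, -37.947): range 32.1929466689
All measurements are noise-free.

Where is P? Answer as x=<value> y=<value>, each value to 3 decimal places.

eq1: (x + 34.146)² + (y − 12.764)² = 68.8969575277²
eq2: (x − 10.082)² + (y + 36.082)² = 5.7546791960²
eq3: (x − 40.248)² + (y + 37.947)² = 32.1929466689²
eq3−eq1, eq3−eq2 (x²,y² cancel):
  -148.788·x + 101.422·y = -5441.412242
  -60.332·x + 3.730·y = -653.049382
det = -148.788·3.730 − 101.422·-60.332 = 5564.012864
x = (-5441.412242·3.730 − 101.422·-653.049382) / 5564.012864 = 8.256111
y = (-148.788·-653.049382 − -5441.412242·-60.332) / 5564.012864 = -41.539331

x=8.256 y=-41.539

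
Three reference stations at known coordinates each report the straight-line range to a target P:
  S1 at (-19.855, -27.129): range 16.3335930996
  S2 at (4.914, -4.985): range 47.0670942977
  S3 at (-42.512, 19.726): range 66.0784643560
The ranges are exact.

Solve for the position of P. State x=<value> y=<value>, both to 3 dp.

eq1: (x + 19.855)² + (y + 27.129)² = 16.3335930996²
eq2: (x − 4.914)² + (y + 4.985)² = 47.0670942977²
eq3: (x + 42.512)² + (y − 19.726)² = 66.0784643560²
eq3−eq1, eq3−eq2 (x²,y² cancel):
  45.314·x − 93.710·y = 3033.395634
  94.852·x − 49.422·y = 3.664487
det = 45.314·-49.422 − -93.710·94.852 = 6649.072412
x = (3033.395634·-49.422 − -93.710·3.664487) / 6649.072412 = -22.495330
y = (45.314·3.664487 − 3033.395634·94.852) / 6649.072412 = -43.247775

x=-22.495 y=-43.248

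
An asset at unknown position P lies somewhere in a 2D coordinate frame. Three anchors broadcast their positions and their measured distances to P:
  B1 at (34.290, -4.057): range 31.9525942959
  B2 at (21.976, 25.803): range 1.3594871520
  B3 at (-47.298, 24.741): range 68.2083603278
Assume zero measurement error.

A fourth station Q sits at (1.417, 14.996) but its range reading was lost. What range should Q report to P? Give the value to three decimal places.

eq1: (x − 34.290)² + (y + 4.057)² = 31.9525942959²
eq2: (x − 21.976)² + (y − 25.803)² = 1.3594871520²
eq3: (x + 47.298)² + (y − 24.741)² = 68.2083603278²
eq2−eq1, eq2−eq3 (x²,y² cancel):
  24.628·x − 59.720·y = -975.596113
  -138.548·x − 2.124·y = -2950.053713
det = 24.628·-2.124 − -59.720·-138.548 = -8326.396432
x = (-975.596113·-2.124 − -59.720·-2950.053713) / -8326.396432 = 20.910011
y = (24.628·-2950.053713 − -975.596113·-138.548) / -8326.396432 = 24.959274
|P − Q| = √((20.910011 − 1.417)² + (24.959274 − 14.996)²) = 21.891649

21.892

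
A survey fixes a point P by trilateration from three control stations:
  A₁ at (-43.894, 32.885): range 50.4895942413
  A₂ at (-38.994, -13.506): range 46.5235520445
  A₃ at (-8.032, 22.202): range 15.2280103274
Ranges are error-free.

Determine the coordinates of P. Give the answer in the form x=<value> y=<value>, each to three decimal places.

x=1.131 y=10.040

eq1: (x + 43.894)² + (y − 32.885)² = 50.4895942413²
eq2: (x + 38.994)² + (y + 13.506)² = 46.5235520445²
eq3: (x + 8.032)² + (y − 22.202)² = 15.2280103274²
eq3−eq1, eq3−eq2 (x²,y² cancel):
  -71.724·x + 21.366·y = 133.357805
  -61.924·x − 71.416·y = -787.046352
det = -71.724·-71.416 − 21.366·-61.924 = 6445.309368
x = (133.357805·-71.416 − 21.366·-787.046352) / 6445.309368 = 1.131389
y = (-71.724·-787.046352 − 133.357805·-61.924) / 6445.309368 = 10.039574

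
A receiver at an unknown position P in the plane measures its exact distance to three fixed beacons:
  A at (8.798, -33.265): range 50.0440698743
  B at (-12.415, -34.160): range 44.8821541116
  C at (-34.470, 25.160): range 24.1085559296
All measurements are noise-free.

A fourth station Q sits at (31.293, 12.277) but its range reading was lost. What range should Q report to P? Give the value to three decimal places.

46.551

eq1: (x − 8.798)² + (y + 33.265)² = 50.0440698743²
eq2: (x + 12.415)² + (y + 34.160)² = 44.8821541116²
eq3: (x + 34.470)² + (y − 25.160)² = 24.1085559296²
eq3−eq2, eq3−eq1 (x²,y² cancel):
  44.110·x − 118.640·y = -1933.353964
  86.536·x − 116.850·y = -2560.427932
det = 44.110·-116.850 − -118.640·86.536 = 5112.377540
x = (-1933.353964·-116.850 − -118.640·-2560.427932) / 5112.377540 = -15.229071
y = (44.110·-2560.427932 − -1933.353964·86.536) / 5112.377540 = 10.633847
|P − Q| = √((-15.229071 − 31.293)² + (10.633847 − 12.277)²) = 46.551080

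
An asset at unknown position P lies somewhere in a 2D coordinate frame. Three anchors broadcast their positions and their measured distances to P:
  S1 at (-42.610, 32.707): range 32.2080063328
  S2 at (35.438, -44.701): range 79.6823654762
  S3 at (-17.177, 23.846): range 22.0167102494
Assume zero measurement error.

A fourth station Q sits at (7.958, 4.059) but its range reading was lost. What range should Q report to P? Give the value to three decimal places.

35.331

eq1: (x + 42.610)² + (y − 32.707)² = 32.2080063328²
eq2: (x − 35.438)² + (y + 44.701)² = 79.6823654762²
eq3: (x + 17.177)² + (y − 23.846)² = 22.0167102494²
eq2−eq1, eq2−eq3 (x²,y² cancel):
  -156.096·x + 154.816·y = 4943.252400
  -105.230·x + 137.094·y = 3474.193638
det = -156.096·137.094 − 154.816·-105.230 = -5108.537344
x = (4943.252400·137.094 − 154.816·3474.193638) / -5108.537344 = -27.371726
y = (-156.096·3474.193638 − 4943.252400·-105.230) / -5108.537344 = 4.331823
|P − Q| = √((-27.371726 − 7.958)² + (4.331823 − 4.059)²) = 35.330779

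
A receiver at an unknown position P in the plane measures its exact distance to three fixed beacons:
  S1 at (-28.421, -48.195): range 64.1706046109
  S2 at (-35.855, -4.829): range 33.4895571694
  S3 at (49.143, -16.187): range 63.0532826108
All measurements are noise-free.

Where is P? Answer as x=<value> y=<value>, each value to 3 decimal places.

eq1: (x + 28.421)² + (y + 48.195)² = 64.1706046109²
eq2: (x + 35.855)² + (y + 4.829)² = 33.4895571694²
eq3: (x − 49.143)² + (y + 16.187)² = 63.0532826108²
eq1−eq3, eq1−eq2 (x²,y² cancel):
  155.128·x + 64.016·y = -311.307800
  -14.868·x + 86.732·y = 1174.705057
det = 155.128·86.732 − 64.016·-14.868 = 14406.351584
x = (-311.307800·86.732 − 64.016·1174.705057) / 14406.351584 = -7.094112
y = (155.128·1174.705057 − -311.307800·-14.868) / 14406.351584 = 12.327974

x=-7.094 y=12.328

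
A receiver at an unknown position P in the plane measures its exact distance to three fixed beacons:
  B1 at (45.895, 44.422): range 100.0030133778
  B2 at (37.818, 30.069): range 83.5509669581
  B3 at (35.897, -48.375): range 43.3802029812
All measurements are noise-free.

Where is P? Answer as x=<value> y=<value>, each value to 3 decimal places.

eq1: (x − 45.895)² + (y − 44.422)² = 100.0030133778²
eq2: (x − 37.818)² + (y − 30.069)² = 83.5509669581²
eq3: (x − 35.897)² + (y + 48.375)² = 43.3802029812²
eq1−eq3, eq1−eq2 (x²,y² cancel):
  -19.996·x − 185.594·y = 7667.830799
  -16.154·x − 28.706·y = 1274.519381
det = -19.996·-28.706 − -185.594·-16.154 = -2424.080300
x = (7667.830799·-28.706 − -185.594·1274.519381) / -2424.080300 = -6.777993
y = (-19.996·1274.519381 − 7667.830799·-16.154) / -2424.080300 = -40.584814

x=-6.778 y=-40.585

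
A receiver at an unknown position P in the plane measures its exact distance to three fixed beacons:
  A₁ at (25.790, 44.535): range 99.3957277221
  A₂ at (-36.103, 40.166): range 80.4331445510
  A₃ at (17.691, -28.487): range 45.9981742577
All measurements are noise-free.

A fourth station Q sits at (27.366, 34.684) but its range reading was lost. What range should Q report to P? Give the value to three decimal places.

92.113

eq1: (x − 25.790)² + (y − 44.535)² = 99.3957277221²
eq2: (x + 36.103)² + (y − 40.166)² = 80.4331445510²
eq3: (x − 17.691)² + (y + 28.487)² = 45.9981742577²
eq2−eq3, eq2−eq1 (x²,y² cancel):
  107.588·x − 137.306·y = 2561.405192
  123.786·x + 8.738·y = -3678.263787
det = 107.588·8.738 − -137.306·123.786 = 17936.664460
x = (2561.405192·8.738 − -137.306·-3678.263787) / 17936.664460 = -26.909470
y = (107.588·-3678.263787 − 2561.405192·123.786) / 17936.664460 = -39.740006
|P − Q| = √((-26.909470 − 27.366)² + (-39.740006 − 34.684)²) = 92.112753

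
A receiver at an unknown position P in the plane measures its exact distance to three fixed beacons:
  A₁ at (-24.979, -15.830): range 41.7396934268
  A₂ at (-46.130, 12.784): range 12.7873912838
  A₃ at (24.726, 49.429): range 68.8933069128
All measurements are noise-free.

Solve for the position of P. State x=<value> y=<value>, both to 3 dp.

x=-39.083 y=23.455

eq1: (x + 24.979)² + (y + 15.830)² = 41.7396934268²
eq2: (x + 46.130)² + (y − 12.784)² = 12.7873912838²
eq3: (x − 24.726)² + (y − 49.429)² = 68.8933069128²
eq3−eq1, eq3−eq2 (x²,y² cancel):
  -99.410·x − 130.518·y = 824.023954
  -141.712·x − 73.290·y = 3819.576801
det = -99.410·-73.290 − -130.518·-141.712 = -11210.207916
x = (824.023954·-73.290 − -130.518·3819.576801) / -11210.207916 = -39.083201
y = (-99.410·3819.576801 − 824.023954·-141.712) / -11210.207916 = 23.454520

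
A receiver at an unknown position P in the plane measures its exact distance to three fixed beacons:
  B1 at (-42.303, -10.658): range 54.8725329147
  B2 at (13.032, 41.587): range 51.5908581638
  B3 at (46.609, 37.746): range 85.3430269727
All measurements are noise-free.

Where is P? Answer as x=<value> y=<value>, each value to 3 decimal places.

eq1: (x + 42.303)² + (y + 10.658)² = 54.8725329147²
eq2: (x − 13.032)² + (y − 41.587)² = 51.5908581638²
eq3: (x − 46.609)² + (y − 37.746)² = 85.3430269727²
eq2−eq3, eq2−eq1 (x²,y² cancel):
  67.154·x − 7.682·y = -2923.967803
  -110.670·x − 104.490·y = -345.553042
det = 67.154·-104.490 − -7.682·-110.670 = -7867.088400
x = (-2923.967803·-104.490 − -7.682·-345.553042) / -7867.088400 = -38.498469
y = (67.154·-345.553042 − -2923.967803·-110.670) / -7867.088400 = 44.082482

x=-38.498 y=44.082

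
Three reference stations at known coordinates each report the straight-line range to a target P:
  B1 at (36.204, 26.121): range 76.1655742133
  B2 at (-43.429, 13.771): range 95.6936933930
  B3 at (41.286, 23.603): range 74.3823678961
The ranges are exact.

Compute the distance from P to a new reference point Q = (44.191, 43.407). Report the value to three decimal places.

eq1: (x − 36.204)² + (y − 26.121)² = 76.1655742133²
eq2: (x + 43.429)² + (y − 13.771)² = 95.6936933930²
eq3: (x − 41.286)² + (y − 23.603)² = 74.3823678961²
eq1−eq3, eq1−eq2 (x²,y² cancel):
  10.164·x − 5.036·y = 537.057189
  -159.266·x − 24.700·y = -3273.406035
det = 10.164·-24.700 − -5.036·-159.266 = -1053.114376
x = (537.057189·-24.700 − -5.036·-3273.406035) / -1053.114376 = 28.249719
y = (10.164·-3273.406035 − 537.057189·-159.266) / -1053.114376 = -49.628087
|P − Q| = √((28.249719 − 44.191)² + (-49.628087 − 43.407)²) = 94.390952

94.391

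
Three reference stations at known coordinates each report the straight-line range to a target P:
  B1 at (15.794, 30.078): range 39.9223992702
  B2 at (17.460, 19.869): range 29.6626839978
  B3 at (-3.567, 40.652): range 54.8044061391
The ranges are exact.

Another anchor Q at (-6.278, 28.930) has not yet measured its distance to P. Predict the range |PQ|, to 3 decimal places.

eq1: (x − 15.794)² + (y − 30.078)² = 39.9223992702²
eq2: (x − 17.460)² + (y − 19.869)² = 29.6626839978²
eq3: (x + 3.567)² + (y − 40.652)² = 54.8044061391²
eq3−eq2, eq3−eq1 (x²,y² cancel):
  42.054·x − 41.566·y = 1157.968278
  38.722·x − 21.148·y = 898.552896
det = 42.054·-21.148 − -41.566·38.722 = 720.160660
x = (1157.968278·-21.148 − -41.566·898.552896) / 720.160660 = 17.857871
y = (42.054·898.552896 − 1157.968278·38.722) / 720.160660 = -9.791016
|P − Q| = √((17.857871 − -6.278)² + (-9.791016 − 28.930)²) = 45.627375

45.627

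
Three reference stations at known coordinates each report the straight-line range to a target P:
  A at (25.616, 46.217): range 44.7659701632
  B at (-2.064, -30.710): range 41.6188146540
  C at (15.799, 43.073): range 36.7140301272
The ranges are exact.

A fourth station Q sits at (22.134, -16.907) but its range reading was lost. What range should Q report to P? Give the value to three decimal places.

36.763

eq1: (x − 25.616)² + (y − 46.217)² = 44.7659701632²
eq2: (x + 2.064)² + (y + 30.710)² = 41.6188146540²
eq3: (x − 15.799)² + (y − 43.073)² = 36.7140301272²
eq3−eq2, eq3−eq1 (x²,y² cancel):
  -35.726·x − 147.566·y = -1541.733259
  19.634·x + 6.288·y = 31.226739
det = -35.726·6.288 − -147.566·19.634 = 2672.665756
x = (-1541.733259·6.288 − -147.566·31.226739) / 2672.665756 = -1.903124
y = (-35.726·31.226739 − -1541.733259·19.634) / 2672.665756 = 10.908504
|P − Q| = √((-1.903124 − 22.134)² + (10.908504 − -16.907)²) = 36.762557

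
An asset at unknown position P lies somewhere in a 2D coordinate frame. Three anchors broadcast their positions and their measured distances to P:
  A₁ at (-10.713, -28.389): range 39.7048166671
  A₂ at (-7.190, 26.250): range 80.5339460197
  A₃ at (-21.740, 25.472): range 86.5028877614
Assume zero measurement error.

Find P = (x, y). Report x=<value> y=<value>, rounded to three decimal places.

eq1: (x + 10.713)² + (y + 28.389)² = 39.7048166671²
eq2: (x + 7.190)² + (y − 26.250)² = 80.5339460197²
eq3: (x + 21.740)² + (y − 25.472)² = 86.5028877614²
eq3−eq2, eq3−eq1 (x²,y² cancel):
  29.100·x + 1.556·y = 616.341346
  22.054·x − 107.722·y = 5705.530430
det = 29.100·-107.722 − 1.556·22.054 = -3169.026224
x = (616.341346·-107.722 − 1.556·5705.530430) / -3169.026224 = 23.752195
y = (29.100·5705.530430 − 616.341346·22.054) / -3169.026224 = -48.102519

x=23.752 y=-48.103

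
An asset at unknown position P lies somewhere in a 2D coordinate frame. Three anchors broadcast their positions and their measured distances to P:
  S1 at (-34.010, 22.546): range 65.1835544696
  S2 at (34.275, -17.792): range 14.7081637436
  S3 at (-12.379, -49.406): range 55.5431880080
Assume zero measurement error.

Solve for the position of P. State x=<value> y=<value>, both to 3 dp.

x=23.910 y=-7.357

eq1: (x + 34.010)² + (y − 22.546)² = 65.1835544696²
eq2: (x − 34.275)² + (y + 17.792)² = 14.7081637436²
eq3: (x + 12.379)² + (y + 49.406)² = 55.5431880080²
eq3−eq1, eq3−eq2 (x²,y² cancel):
  -43.262·x + 143.904·y = -2093.040300
  93.308·x + 63.228·y = 1765.854065
det = -43.262·63.228 − 143.904·93.308 = -16162.764168
x = (-2093.040300·63.228 − 143.904·1765.854065) / -16162.764168 = 23.910032
y = (-43.262·1765.854065 − -2093.040300·93.308) / -16162.764168 = -7.356602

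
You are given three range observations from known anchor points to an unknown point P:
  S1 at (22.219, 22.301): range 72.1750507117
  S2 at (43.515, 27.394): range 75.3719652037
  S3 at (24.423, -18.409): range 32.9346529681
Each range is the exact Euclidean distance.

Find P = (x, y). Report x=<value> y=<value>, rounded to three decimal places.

x=39.179 y=-47.853

eq1: (x − 22.219)² + (y − 22.301)² = 72.1750507117²
eq2: (x − 43.515)² + (y − 27.394)² = 75.3719652037²
eq3: (x − 24.423)² + (y + 18.409)² = 32.9346529681²
eq2−eq1, eq2−eq3 (x²,y² cancel):
  -42.592·x − 10.186·y = -1181.272706
  -38.184·x − 91.606·y = 2887.629522
det = -42.592·-91.606 − -10.186·-38.184 = 3512.740528
x = (-1181.272706·-91.606 − -10.186·2887.629522) / 3512.740528 = 39.178829
y = (-42.592·2887.629522 − -1181.272706·-38.184) / 3512.740528 = -47.853131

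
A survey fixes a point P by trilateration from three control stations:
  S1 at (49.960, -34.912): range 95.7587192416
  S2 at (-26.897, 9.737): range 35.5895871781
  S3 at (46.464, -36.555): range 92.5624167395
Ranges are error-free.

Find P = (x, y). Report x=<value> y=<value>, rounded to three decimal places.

eq1: (x − 49.960)² + (y + 34.912)² = 95.7587192416²
eq2: (x + 26.897)² + (y − 9.737)² = 35.5895871781²
eq3: (x − 46.464)² + (y + 36.555)² = 92.5624167395²
eq1−eq2, eq1−eq3 (x²,y² cancel):
  -153.714·x + 89.298·y = 5006.522029
  -6.992·x − 3.286·y = 382.253295
det = -153.714·-3.286 − 89.298·-6.992 = 1129.475820
x = (5006.522029·-3.286 − 89.298·382.253295) / 1129.475820 = -44.787047
y = (-153.714·382.253295 − 5006.522029·-6.992) / 1129.475820 = -21.029296

x=-44.787 y=-21.029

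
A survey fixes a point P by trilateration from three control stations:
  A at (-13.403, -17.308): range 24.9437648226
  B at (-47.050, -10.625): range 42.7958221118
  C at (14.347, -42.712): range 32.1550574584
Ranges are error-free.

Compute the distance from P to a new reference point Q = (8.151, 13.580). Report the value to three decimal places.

eq1: (x + 13.403)² + (y + 17.308)² = 24.9437648226²
eq2: (x + 47.050)² + (y + 10.625)² = 42.7958221118²
eq3: (x − 14.347)² + (y + 42.712)² = 32.1550574584²
eq3−eq2, eq3−eq1 (x²,y² cancel):
  -122.794·x + 64.174·y = -501.092898
  -55.500·x + 50.808·y = -1139.187763
det = -122.794·50.808 − 64.174·-55.500 = -2677.260552
x = (-501.092898·50.808 − 64.174·-1139.187763) / -2677.260552 = -17.796814
y = (-122.794·-1139.187763 − -501.092898·-55.500) / -2677.260552 = -41.861733
|P − Q| = √((-17.796814 − 8.151)² + (-41.861733 − 13.580)²) = 61.213355

61.213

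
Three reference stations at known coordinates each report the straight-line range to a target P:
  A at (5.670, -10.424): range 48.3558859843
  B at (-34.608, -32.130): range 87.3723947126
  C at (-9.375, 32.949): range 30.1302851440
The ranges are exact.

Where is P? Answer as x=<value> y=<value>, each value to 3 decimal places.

eq1: (x − 5.670)² + (y + 10.424)² = 48.3558859843²
eq2: (x + 34.608)² + (y + 32.130)² = 87.3723947126²
eq3: (x + 9.375)² + (y − 32.949)² = 30.1302851440²
eq3−eq2, eq3−eq1 (x²,y² cancel):
  -50.466·x − 130.158·y = -5669.577937
  30.090·x − 86.746·y = -2463.176176
det = -50.466·-86.746 − -130.158·30.090 = 8294.177856
x = (-5669.577937·-86.746 − -130.158·-2463.176176) / 8294.177856 = 20.642326
y = (-50.466·-2463.176176 − -5669.577937·30.090) / 8294.177856 = 35.555573

x=20.642 y=35.556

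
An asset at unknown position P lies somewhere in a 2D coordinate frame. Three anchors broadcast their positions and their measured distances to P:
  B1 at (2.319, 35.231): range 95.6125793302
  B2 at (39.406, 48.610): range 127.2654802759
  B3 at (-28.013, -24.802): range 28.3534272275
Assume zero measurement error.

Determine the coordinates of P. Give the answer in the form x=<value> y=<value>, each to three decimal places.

eq1: (x − 2.319)² + (y − 35.231)² = 95.6125793302²
eq2: (x − 39.406)² + (y − 48.610)² = 127.2654802759²
eq3: (x + 28.013)² + (y + 24.802)² = 28.3534272275²
eq3−eq2, eq3−eq1 (x²,y² cancel):
  134.838·x + 146.824·y = -12876.688071
  60.664·x + 120.066·y = -8491.114742
det = 134.838·120.066 − 146.824·60.664 = 7282.528172
x = (-12876.688071·120.066 − 146.824·-8491.114742) / 7282.528172 = -41.105642
y = (134.838·-8491.114742 − -12876.688071·60.664) / 7282.528172 = -49.951544

x=-41.106 y=-49.952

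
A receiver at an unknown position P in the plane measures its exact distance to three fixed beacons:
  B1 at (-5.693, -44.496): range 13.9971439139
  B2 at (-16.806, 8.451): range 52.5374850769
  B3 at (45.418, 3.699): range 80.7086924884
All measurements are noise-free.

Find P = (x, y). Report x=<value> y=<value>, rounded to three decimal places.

x=-19.682 y=-44.008

eq1: (x + 5.693)² + (y + 44.496)² = 13.9971439139²
eq2: (x + 16.806)² + (y − 8.451)² = 52.5374850769²
eq3: (x − 45.418)² + (y − 3.699)² = 80.7086924884²
eq2−eq3, eq2−eq1 (x²,y² cancel):
  124.448·x − 9.504·y = -2031.089417
  22.226·x − 105.894·y = 4222.710528
det = 124.448·-105.894 − -9.504·22.226 = -12967.060608
x = (-2031.089417·-105.894 − -9.504·4222.710528) / -12967.060608 = -19.681625
y = (124.448·4222.710528 − -2031.089417·22.226) / -12967.060608 = -44.007728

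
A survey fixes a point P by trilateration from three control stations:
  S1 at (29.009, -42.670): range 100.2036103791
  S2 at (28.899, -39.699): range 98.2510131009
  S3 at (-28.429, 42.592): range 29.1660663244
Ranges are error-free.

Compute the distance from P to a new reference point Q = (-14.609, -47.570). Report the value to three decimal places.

76.521

eq1: (x − 29.009)² + (y + 42.670)² = 100.2036103791²
eq2: (x − 28.899)² + (y + 39.699)² = 98.2510131009²
eq3: (x + 28.429)² + (y − 42.592)² = 29.1660663244²
eq2−eq1, eq2−eq3 (x²,y² cancel):
  0.220·x − 5.942·y = -136.413779
  -114.656·x + 164.582·y = 9013.725854
det = 0.220·164.582 − -5.942·-114.656 = -645.077912
x = (-136.413779·164.582 − -5.942·9013.725854) / -645.077912 = -48.224107
y = (0.220·9013.725854 − -136.413779·-114.656) / -645.077912 = 21.172076
|P − Q| = √((-48.224107 − -14.609)² + (21.172076 − -47.570)²) = 76.520902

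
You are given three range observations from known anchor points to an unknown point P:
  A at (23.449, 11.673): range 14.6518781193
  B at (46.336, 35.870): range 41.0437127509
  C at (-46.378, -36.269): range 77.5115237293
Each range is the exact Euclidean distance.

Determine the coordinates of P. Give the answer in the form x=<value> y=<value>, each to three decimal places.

x=9.838 y=17.096

eq1: (x − 23.449)² + (y − 11.673)² = 14.6518781193²
eq2: (x − 46.336)² + (y − 35.870)² = 41.0437127509²
eq3: (x + 46.378)² + (y + 36.269)² = 77.5115237293²
eq2−eq1, eq2−eq3 (x²,y² cancel):
  -45.774·x − 48.394·y = -1277.658442
  -185.428·x − 144.278·y = -4290.772505
det = -45.774·-144.278 − -48.394·-185.428 = -2369.421460
x = (-1277.658442·-144.278 − -48.394·-4290.772505) / -2369.421460 = 9.837693
y = (-45.774·-4290.772505 − -1277.658442·-185.428) / -2369.421460 = 17.096084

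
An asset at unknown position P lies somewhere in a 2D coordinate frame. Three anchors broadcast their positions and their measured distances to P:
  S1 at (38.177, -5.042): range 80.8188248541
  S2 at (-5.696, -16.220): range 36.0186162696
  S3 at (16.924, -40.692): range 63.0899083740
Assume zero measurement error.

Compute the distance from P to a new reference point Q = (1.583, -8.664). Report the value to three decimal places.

44.146

eq1: (x − 38.177)² + (y + 5.042)² = 80.8188248541²
eq2: (x + 5.696)² + (y + 16.220)² = 36.0186162696²
eq3: (x − 16.924)² + (y + 40.692)² = 63.0899083740²
eq2−eq1, eq2−eq3 (x²,y² cancel):
  87.746·x + 22.356·y = -4046.969456
  45.240·x − 48.944·y = -1036.267997
det = 87.746·-48.944 − 22.356·45.240 = -5306.025664
x = (-4046.969456·-48.944 − 22.356·-1036.267997) / -5306.025664 = -41.696308
y = (87.746·-1036.267997 − -4046.969456·45.240) / -5306.025664 = -17.368278
|P − Q| = √((-41.696308 − 1.583)² + (-17.368278 − -8.664)²) = 44.145928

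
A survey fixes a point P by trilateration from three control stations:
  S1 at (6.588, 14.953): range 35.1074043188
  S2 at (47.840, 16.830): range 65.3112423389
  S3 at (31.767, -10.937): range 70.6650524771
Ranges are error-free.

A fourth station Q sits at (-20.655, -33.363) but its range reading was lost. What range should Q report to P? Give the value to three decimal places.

eq1: (x − 6.588)² + (y − 14.953)² = 35.1074043188²
eq2: (x − 47.840)² + (y − 16.830)² = 65.3112423389²
eq3: (x − 31.767)² + (y + 10.937)² = 70.6650524771²
eq1−eq3, eq1−eq2 (x²,y² cancel):
  50.358·x − 51.780·y = -2899.253499
  82.504·x + 3.754·y = -728.107991
det = 50.358·3.754 − -51.780·82.504 = 4461.101052
x = (-2899.253499·3.754 − -51.780·-728.107991) / 4461.101052 = -10.890861
y = (50.358·-728.107991 − -2899.253499·82.504) / 4461.101052 = 45.399991
|P − Q| = √((-10.890861 − -20.655)² + (45.399991 − -33.363)²) = 79.365907

79.366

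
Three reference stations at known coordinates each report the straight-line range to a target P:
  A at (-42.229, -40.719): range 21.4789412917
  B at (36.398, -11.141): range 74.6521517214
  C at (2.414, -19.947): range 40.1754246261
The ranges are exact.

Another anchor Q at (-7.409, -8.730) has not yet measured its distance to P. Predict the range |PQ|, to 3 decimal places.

eq1: (x + 42.229)² + (y + 40.719)² = 21.4789412917²
eq2: (x − 36.398)² + (y + 11.141)² = 74.6521517214²
eq3: (x − 2.414)² + (y + 19.947)² = 40.1754246261²
eq1−eq3, eq1−eq2 (x²,y² cancel):
  89.286·x + 41.544·y = -4190.335022
  157.254·x + 59.156·y = -7103.987955
det = 89.286·59.156 − 41.544·157.254 = -1251.157560
x = (-4190.335022·59.156 − 41.544·-7103.987955) / -1251.157560 = -37.760725
y = (89.286·-7103.987955 − -4190.335022·157.254) / -1251.157560 = -19.709968
|P − Q| = √((-37.760725 − -7.409)² + (-19.709968 − -8.730)²) = 32.276724

32.277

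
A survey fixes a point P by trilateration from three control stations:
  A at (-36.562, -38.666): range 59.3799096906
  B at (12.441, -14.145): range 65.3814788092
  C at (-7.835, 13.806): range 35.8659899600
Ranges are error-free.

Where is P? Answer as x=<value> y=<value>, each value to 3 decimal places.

eq1: (x + 36.562)² + (y + 38.666)² = 59.3799096906²
eq2: (x − 12.441)² + (y + 14.145)² = 65.3814788092²
eq3: (x + 7.835)² + (y − 13.806)² = 35.8659899600²
eq1−eq3, eq1−eq2 (x²,y² cancel):
  57.454·x + 104.944·y = -340.242100
  98.006·x + 49.042·y = -3225.743990
det = 57.454·49.042 − 104.944·98.006 = -7467.482596
x = (-340.242100·49.042 − 104.944·-3225.743990) / -7467.482596 = -43.098370
y = (57.454·-3225.743990 − -340.242100·98.006) / -7467.482596 = 20.353061

x=-43.098 y=20.353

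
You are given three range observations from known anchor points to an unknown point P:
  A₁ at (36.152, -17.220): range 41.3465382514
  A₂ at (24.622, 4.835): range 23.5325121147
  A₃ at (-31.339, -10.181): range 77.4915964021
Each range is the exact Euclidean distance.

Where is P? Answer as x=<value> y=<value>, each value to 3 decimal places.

x=38.169 y=24.077

eq1: (x − 36.152)² + (y + 17.220)² = 41.3465382514²
eq2: (x − 24.622)² + (y − 4.835)² = 23.5325121147²
eq3: (x + 31.339)² + (y + 10.181)² = 77.4915964021²
eq1−eq2, eq1−eq3 (x²,y² cancel):
  -23.060·x + 44.110·y = 181.881704
  -134.982·x + 14.078·y = -4813.121110
det = -23.060·14.078 − 44.110·-134.982 = 5629.417340
x = (181.881704·14.078 − 44.110·-4813.121110) / 5629.417340 = 38.168658
y = (-23.060·-4813.121110 − 181.881704·-134.982) / 5629.417340 = 24.077328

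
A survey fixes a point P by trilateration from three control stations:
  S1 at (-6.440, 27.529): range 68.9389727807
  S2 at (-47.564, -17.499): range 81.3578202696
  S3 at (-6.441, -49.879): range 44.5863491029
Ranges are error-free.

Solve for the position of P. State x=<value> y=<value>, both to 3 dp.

eq1: (x + 6.440)² + (y − 27.529)² = 68.9389727807²
eq2: (x + 47.564)² + (y + 17.499)² = 81.3578202696²
eq3: (x + 6.441)² + (y + 49.879)² = 44.5863491029²
eq3−eq2, eq3−eq1 (x²,y² cancel):
  -82.246·x + 64.760·y = -4592.004418
  0.002·x + 154.816·y = -4494.721123
det = -82.246·154.816 − 64.760·0.002 = -12733.126256
x = (-4592.004418·154.816 − 64.760·-4494.721123) / -12733.126256 = 32.972077
y = (-82.246·-4494.721123 − -4592.004418·0.002) / -12733.126256 = -29.033091

x=32.972 y=-29.033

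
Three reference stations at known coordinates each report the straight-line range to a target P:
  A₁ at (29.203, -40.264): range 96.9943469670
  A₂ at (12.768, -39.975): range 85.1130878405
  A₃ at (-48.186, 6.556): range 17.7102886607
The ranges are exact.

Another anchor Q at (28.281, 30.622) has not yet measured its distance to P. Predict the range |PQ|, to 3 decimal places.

eq1: (x − 29.203)² + (y + 40.264)² = 96.9943469670²
eq2: (x − 12.768)² + (y + 39.975)² = 85.1130878405²
eq3: (x + 48.186)² + (y − 6.556)² = 17.7102886607²
eq3−eq1, eq3−eq2 (x²,y² cancel):
  154.778·x − 93.640·y = -8985.115846
  121.908·x − 93.062·y = -7534.432680
det = 154.778·-93.062 − -93.640·121.908 = -2988.485116
x = (-8985.115846·-93.062 − -93.640·-7534.432680) / -2988.485116 = -43.717325
y = (154.778·-7534.432680 − -8985.115846·121.908) / -2988.485116 = 23.693248
|P − Q| = √((-43.717325 − 28.281)² + (23.693248 − 30.622)²) = 72.330950

72.331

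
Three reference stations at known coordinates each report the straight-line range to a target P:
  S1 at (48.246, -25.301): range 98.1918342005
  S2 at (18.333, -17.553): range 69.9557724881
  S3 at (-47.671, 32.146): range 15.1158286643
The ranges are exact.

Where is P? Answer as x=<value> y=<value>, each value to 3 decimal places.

x=-32.664 y=30.333

eq1: (x − 48.246)² + (y + 25.301)² = 98.1918342005²
eq2: (x − 18.333)² + (y + 17.553)² = 69.9557724881²
eq3: (x + 47.671)² + (y − 32.146)² = 15.1158286643²
eq2−eq1, eq2−eq3 (x²,y² cancel):
  59.826·x − 15.496·y = -2424.215780
  -132.008·x + 99.398·y = 7327.004687
det = 59.826·99.398 − -15.496·-132.008 = 3900.988780
x = (-2424.215780·99.398 − -15.496·7327.004687) / 3900.988780 = -32.664266
y = (59.826·7327.004687 − -2424.215780·-132.008) / 3900.988780 = 30.333208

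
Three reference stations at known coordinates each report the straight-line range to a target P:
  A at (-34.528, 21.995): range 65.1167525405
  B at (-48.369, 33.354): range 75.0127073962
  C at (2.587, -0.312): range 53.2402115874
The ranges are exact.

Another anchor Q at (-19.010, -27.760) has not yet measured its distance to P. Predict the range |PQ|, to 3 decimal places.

87.621

eq1: (x + 34.528)² + (y − 21.995)² = 65.1167525405²
eq2: (x + 48.369)² + (y − 33.354)² = 75.0127073962²
eq3: (x − 2.587)² + (y + 0.312)² = 53.2402115874²
eq1−eq3, eq1−eq2 (x²,y² cancel):
  74.230·x − 44.614·y = -263.501564
  -27.682·x + 22.718·y = 389.371859
det = 74.230·22.718 − -44.614·-27.682 = 451.352392
x = (-263.501564·22.718 − -44.614·389.371859) / 451.352392 = 25.224653
y = (74.230·389.371859 − -263.501564·-27.682) / 451.352392 = 47.875724
|P − Q| = √((25.224653 − -19.010)² + (47.875724 − -27.760)²) = 87.621158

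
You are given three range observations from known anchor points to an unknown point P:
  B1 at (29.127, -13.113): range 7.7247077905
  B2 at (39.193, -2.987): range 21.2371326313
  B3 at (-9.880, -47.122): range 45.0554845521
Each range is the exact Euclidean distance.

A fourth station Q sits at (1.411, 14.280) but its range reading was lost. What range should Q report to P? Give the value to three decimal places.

35.490

eq1: (x − 29.127)² + (y + 13.113)² = 7.7247077905²
eq2: (x − 39.193)² + (y + 2.987)² = 21.2371326313²
eq3: (x + 9.880)² + (y + 47.122)² = 45.0554845521²
eq1−eq2, eq1−eq3 (x²,y² cancel):
  20.132·x + 20.252·y = 133.335828
  -78.014·x − 68.018·y = -672.561192
det = 20.132·-68.018 − 20.252·-78.014 = 210.601152
x = (133.335828·-68.018 − 20.252·-672.561192) / 210.601152 = 21.611814
y = (20.132·-672.561192 − 133.335828·-78.014) / 210.601152 = -14.899921
|P − Q| = √((21.611814 − 1.411)² + (-14.899921 − 14.280)²) = 35.490008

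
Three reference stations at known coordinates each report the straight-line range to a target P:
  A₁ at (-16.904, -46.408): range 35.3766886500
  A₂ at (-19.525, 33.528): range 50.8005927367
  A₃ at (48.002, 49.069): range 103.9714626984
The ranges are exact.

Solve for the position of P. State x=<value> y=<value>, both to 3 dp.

eq1: (x + 16.904)² + (y + 46.408)² = 35.3766886500²
eq2: (x + 19.525)² + (y − 33.528)² = 50.8005927367²
eq3: (x − 48.002)² + (y − 49.069)² = 103.9714626984²
eq1−eq2, eq1−eq3 (x²,y² cancel):
  -5.242·x + 159.872·y = -2263.285394
  129.812·x + 190.954·y = -7286.043871
det = -5.242·190.954 − 159.872·129.812 = -21754.284932
x = (-2263.285394·190.954 − 159.872·-7286.043871) / -21754.284932 = -33.678469
y = (-5.242·-7286.043871 − -2263.285394·129.812) / -21754.284932 = -15.261133

x=-33.678 y=-15.261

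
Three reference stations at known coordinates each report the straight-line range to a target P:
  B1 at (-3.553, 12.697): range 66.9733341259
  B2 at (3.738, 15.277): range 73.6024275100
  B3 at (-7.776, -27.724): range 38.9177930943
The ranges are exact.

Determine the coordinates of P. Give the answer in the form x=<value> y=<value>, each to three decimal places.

x=-44.643 y=-40.190

eq1: (x + 3.553)² + (y − 12.697)² = 66.9733341259²
eq2: (x − 3.738)² + (y − 15.277)² = 73.6024275100²
eq3: (x + 7.776)² + (y + 27.724)² = 38.9177930943²
eq1−eq3, eq1−eq2 (x²,y² cancel):
  -8.446·x − 80.842·y = 3626.081599
  14.582·x + 5.160·y = -858.368096
det = -8.446·5.160 − -80.842·14.582 = 1135.256684
x = (3626.081599·5.160 − -80.842·-858.368096) / 1135.256684 = -44.643307
y = (-8.446·-858.368096 − 3626.081599·14.582) / 1135.256684 = -40.189805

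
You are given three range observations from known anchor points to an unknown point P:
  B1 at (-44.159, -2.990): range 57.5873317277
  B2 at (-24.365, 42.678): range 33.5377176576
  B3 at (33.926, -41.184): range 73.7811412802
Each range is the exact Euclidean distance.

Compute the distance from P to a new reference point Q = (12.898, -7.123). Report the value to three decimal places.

34.752

eq1: (x + 44.159)² + (y + 2.990)² = 57.5873317277²
eq2: (x + 24.365)² + (y − 42.678)² = 33.5377176576²
eq3: (x − 33.926)² + (y + 41.184)² = 73.7811412802²
eq3−eq1, eq3−eq2 (x²,y² cancel):
  -156.170·x + 76.388·y = 1239.218082
  -116.582·x + 167.724·y = 3886.847880
det = -156.170·167.724 − 76.388·-116.582 = -17287.991264
x = (1239.218082·167.724 − 76.388·3886.847880) / -17287.991264 = 5.151664
y = (-156.170·3886.847880 − 1239.218082·-116.582) / -17287.991264 = 26.754902
|P − Q| = √((5.151664 − 12.898)² + (26.754902 − -7.123)²) = 34.752237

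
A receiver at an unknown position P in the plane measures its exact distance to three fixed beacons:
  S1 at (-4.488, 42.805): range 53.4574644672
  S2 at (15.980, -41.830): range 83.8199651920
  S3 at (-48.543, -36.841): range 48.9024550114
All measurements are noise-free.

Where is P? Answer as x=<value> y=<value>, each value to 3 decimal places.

x=-48.220 y=12.060

eq1: (x + 4.488)² + (y − 42.805)² = 53.4574644672²
eq2: (x − 15.980)² + (y + 41.830)² = 83.8199651920²
eq3: (x + 48.543)² + (y + 36.841)² = 48.9024550114²
eq1−eq3, eq1−eq2 (x²,y² cancel):
  -88.110·x − 159.292·y = 2327.522362
  40.936·x − 169.270·y = -4015.386927
det = -88.110·-169.270 − -159.292·40.936 = 21435.157012
x = (2327.522362·-169.270 − -159.292·-4015.386927) / 21435.157012 = -48.219788
y = (-88.110·-4015.386927 − 2327.522362·40.936) / 21435.157012 = 12.060387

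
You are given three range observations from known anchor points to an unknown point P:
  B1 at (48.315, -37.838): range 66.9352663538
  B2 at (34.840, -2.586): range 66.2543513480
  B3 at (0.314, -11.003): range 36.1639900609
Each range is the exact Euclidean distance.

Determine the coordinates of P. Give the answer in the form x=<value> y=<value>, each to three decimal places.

x=-18.498 y=-41.889

eq1: (x − 48.315)² + (y + 37.838)² = 66.9352663538²
eq2: (x − 34.840)² + (y + 2.586)² = 66.2543513480²
eq3: (x − 0.314)² + (y + 11.003)² = 36.1639900609²
eq1−eq3, eq1−eq2 (x²,y² cancel):
  -96.002·x + 53.670·y = -472.393159
  -26.950·x + 70.504·y = -2454.849664
det = -96.002·70.504 − 53.670·-26.950 = -5322.118508
x = (-472.393159·70.504 − 53.670·-2454.849664) / -5322.118508 = -18.497554
y = (-96.002·-2454.849664 − -472.393159·-26.950) / -5322.118508 = -41.889237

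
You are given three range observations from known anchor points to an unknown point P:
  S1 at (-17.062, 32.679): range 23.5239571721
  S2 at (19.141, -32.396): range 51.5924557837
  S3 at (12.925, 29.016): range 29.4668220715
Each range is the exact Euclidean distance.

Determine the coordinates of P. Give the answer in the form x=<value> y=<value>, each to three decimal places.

eq1: (x + 17.062)² + (y − 32.679)² = 23.5239571721²
eq2: (x − 19.141)² + (y + 32.396)² = 51.5924557837²
eq3: (x − 12.925)² + (y − 29.016)² = 29.4668220715²
eq2−eq1, eq2−eq3 (x²,y² cancel):
  -72.406·x + 130.150·y = 2051.555121
  -12.432·x + 122.824·y = 1386.593075
det = -72.406·122.824 − 130.150·-12.432 = -7275.169744
x = (2051.555121·122.824 − 130.150·1386.593075) / -7275.169744 = -9.830027
y = (-72.406·1386.593075 − 2051.555121·-12.432) / -7275.169744 = 10.294292

x=-9.830 y=10.294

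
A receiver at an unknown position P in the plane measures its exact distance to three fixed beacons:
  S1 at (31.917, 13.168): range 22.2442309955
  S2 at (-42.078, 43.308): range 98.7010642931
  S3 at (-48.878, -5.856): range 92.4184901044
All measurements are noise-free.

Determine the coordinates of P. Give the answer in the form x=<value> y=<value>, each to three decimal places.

eq1: (x − 31.917)² + (y − 13.168)² = 22.2442309955²
eq2: (x + 42.078)² + (y − 43.308)² = 98.7010642931²
eq3: (x + 48.878)² + (y + 5.856)² = 92.4184901044²
eq2−eq3, eq2−eq1 (x²,y² cancel):
  -13.600·x − 98.328·y = -22.066549
  147.990·x − 60.280·y = 6793.044445
det = -13.600·-60.280 − -98.328·147.990 = 15371.368720
x = (-22.066549·-60.280 − -98.328·6793.044445) / 15371.368720 = 43.540472
y = (-13.600·6793.044445 − -22.066549·147.990) / 15371.368720 = -5.797778

x=43.540 y=-5.798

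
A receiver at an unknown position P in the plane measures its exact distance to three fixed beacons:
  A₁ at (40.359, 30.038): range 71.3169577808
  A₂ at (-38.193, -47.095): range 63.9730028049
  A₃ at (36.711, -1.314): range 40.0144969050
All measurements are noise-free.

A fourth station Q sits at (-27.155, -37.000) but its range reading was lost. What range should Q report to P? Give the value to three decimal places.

52.572

eq1: (x − 40.359)² + (y − 30.038)² = 71.3169577808²
eq2: (x + 38.193)² + (y + 47.095)² = 63.9730028049²
eq3: (x − 36.711)² + (y + 1.314)² = 40.0144969050²
eq1−eq3, eq1−eq2 (x²,y² cancel):
  -7.296·x − 62.704·y = 2303.242297
  -157.104·x − 154.266·y = 2139.077328
det = -7.296·-154.266 − -62.704·-157.104 = -8725.524480
x = (2303.242297·-154.266 − -62.704·2139.077328) / -8725.524480 = 25.348994
y = (-7.296·2139.077328 − 2303.242297·-157.104) / -8725.524480 = -39.681497
|P − Q| = √((25.348994 − -27.155)² + (-39.681497 − -37.000)²) = 52.572425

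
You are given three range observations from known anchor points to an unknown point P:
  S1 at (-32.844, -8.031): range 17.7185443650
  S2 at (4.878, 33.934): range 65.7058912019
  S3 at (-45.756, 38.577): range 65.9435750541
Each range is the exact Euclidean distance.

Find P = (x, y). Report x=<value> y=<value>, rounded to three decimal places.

eq1: (x + 32.844)² + (y + 8.031)² = 17.7185443650²
eq2: (x − 4.878)² + (y − 33.934)² = 65.7058912019²
eq3: (x + 45.756)² + (y − 38.577)² = 65.9435750541²
eq3−eq2, eq3−eq1 (x²,y² cancel):
  101.268·x − 9.286·y = -2375.194273
  25.824·x − 93.216·y = 1596.037109
det = 101.268·-93.216 − -9.286·25.824 = -9199.996224
x = (-2375.194273·-93.216 − -9.286·1596.037109) / -9199.996224 = -25.676849
y = (101.268·1596.037109 − -2375.194273·25.824) / -9199.996224 = -24.235282

x=-25.677 y=-24.235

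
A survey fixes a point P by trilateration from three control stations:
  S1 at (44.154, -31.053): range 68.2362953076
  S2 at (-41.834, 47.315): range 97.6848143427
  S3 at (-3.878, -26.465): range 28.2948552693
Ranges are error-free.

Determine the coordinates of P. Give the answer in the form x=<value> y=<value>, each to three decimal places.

x=-21.865 y=-48.307

eq1: (x − 44.154)² + (y + 31.053)² = 68.2362953076²
eq2: (x + 41.834)² + (y − 47.315)² = 97.6848143427²
eq3: (x + 3.878)² + (y + 26.465)² = 28.2948552693²
eq2−eq1, eq2−eq3 (x²,y² cancel):
  171.976·x − 156.736·y = 3811.202700
  75.912·x − 147.560·y = 5468.366446
det = 171.976·-147.560 − -156.736·75.912 = -13478.635328
x = (3811.202700·-147.560 − -156.736·5468.366446) / -13478.635328 = -21.864885
y = (171.976·5468.366446 − 3811.202700·75.912) / -13478.635328 = -48.306950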